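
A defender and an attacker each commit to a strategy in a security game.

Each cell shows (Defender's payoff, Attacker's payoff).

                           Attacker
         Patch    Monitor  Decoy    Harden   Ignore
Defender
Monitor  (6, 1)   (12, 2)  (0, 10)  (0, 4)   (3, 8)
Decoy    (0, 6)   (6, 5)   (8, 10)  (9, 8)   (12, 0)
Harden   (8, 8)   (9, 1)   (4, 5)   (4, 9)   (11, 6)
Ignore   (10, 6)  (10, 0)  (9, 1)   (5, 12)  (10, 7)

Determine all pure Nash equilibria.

This game has no pure Nash equilibrium.

(Monitor, Patch): Defender can switch to Harden (6 → 8). Not NE.
(Monitor, Monitor): Attacker can switch to Decoy (2 → 10). Not NE.
(Monitor, Decoy): Defender can switch to Decoy (0 → 8). Not NE.
(Monitor, Harden): Defender can switch to Decoy (0 → 9). Not NE.
(Monitor, Ignore): Defender can switch to Decoy (3 → 12). Not NE.
(Decoy, Patch): Defender can switch to Monitor (0 → 6). Not NE.
(Decoy, Monitor): Defender can switch to Monitor (6 → 12). Not NE.
(Decoy, Decoy): Defender can switch to Ignore (8 → 9). Not NE.
(Decoy, Harden): Attacker can switch to Decoy (8 → 10). Not NE.
(Decoy, Ignore): Attacker can switch to Patch (0 → 6). Not NE.
(The remaining 10 profiles each have a profitable deviation by the same check.)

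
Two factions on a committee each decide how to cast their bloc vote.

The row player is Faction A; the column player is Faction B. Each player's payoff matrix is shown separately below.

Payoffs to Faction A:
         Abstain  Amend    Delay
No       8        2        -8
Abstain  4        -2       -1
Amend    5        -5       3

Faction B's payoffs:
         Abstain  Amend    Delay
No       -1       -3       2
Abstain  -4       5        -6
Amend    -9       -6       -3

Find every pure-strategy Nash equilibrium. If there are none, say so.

Faction A against Abstain: payoffs 8, 4, 5 → best response No.
Faction A against Amend: payoffs 2, -2, -5 → best response No.
Faction A against Delay: payoffs -8, -1, 3 → best response Amend.
Faction B against No: payoffs -1, -3, 2 → best response Delay.
Faction B against Abstain: payoffs -4, 5, -6 → best response Amend.
Faction B against Amend: payoffs -9, -6, -3 → best response Delay.
Mutual best responses: (Amend, Delay).

(Amend, Delay)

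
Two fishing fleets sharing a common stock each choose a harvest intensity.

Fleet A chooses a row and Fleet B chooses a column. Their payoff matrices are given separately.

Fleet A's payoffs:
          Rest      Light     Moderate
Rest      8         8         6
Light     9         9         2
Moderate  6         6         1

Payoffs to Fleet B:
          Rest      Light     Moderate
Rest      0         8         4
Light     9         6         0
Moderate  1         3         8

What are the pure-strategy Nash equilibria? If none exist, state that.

Pure NE: (Light, Rest)

Fleet A against Rest: payoffs 8, 9, 6 → best response Light.
Fleet A against Light: payoffs 8, 9, 6 → best response Light.
Fleet A against Moderate: payoffs 6, 2, 1 → best response Rest.
Fleet B against Rest: payoffs 0, 8, 4 → best response Light.
Fleet B against Light: payoffs 9, 6, 0 → best response Rest.
Fleet B against Moderate: payoffs 1, 3, 8 → best response Moderate.
Mutual best responses: (Light, Rest).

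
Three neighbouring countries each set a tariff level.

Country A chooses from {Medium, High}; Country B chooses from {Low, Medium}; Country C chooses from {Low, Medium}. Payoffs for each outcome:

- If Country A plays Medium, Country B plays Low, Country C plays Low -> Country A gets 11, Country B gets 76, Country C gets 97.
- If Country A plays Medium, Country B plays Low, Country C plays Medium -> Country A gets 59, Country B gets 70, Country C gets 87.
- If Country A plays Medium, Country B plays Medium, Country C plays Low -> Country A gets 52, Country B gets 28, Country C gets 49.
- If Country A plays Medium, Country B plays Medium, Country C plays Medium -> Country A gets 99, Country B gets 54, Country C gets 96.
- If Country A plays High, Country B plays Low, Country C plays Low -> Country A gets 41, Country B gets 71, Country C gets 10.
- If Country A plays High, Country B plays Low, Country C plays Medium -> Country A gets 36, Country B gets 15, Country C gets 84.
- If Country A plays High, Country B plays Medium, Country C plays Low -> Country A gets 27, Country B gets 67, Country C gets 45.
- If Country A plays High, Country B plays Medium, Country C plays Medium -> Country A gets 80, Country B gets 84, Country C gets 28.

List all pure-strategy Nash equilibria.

Country A against (Low, Low): payoffs 11, 41 → best response High.
Country A against (Low, Medium): payoffs 59, 36 → best response Medium.
Country A against (Medium, Low): payoffs 52, 27 → best response Medium.
Country A against (Medium, Medium): payoffs 99, 80 → best response Medium.
Country B against (Medium, Low): payoffs 76, 28 → best response Low.
Country B against (Medium, Medium): payoffs 70, 54 → best response Low.
Country B against (High, Low): payoffs 71, 67 → best response Low.
Country B against (High, Medium): payoffs 15, 84 → best response Medium.
Country C against (Medium, Low): payoffs 97, 87 → best response Low.
Country C against (Medium, Medium): payoffs 49, 96 → best response Medium.
Country C against (High, Low): payoffs 10, 84 → best response Medium.
Country C against (High, Medium): payoffs 45, 28 → best response Low.
No profile is a mutual best response for all players.

There is no pure-strategy Nash equilibrium.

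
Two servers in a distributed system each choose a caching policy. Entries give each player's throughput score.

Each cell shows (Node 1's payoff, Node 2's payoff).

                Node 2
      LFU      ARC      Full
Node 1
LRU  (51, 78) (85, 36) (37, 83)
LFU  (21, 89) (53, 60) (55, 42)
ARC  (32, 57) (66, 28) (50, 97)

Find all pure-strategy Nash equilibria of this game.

For each strategy profile, look for a profitable unilateral deviation.
(LRU, LFU): Node 2 can switch to Full (78 → 83). Not NE.
(LRU, ARC): Node 2 can switch to LFU (36 → 78). Not NE.
(LRU, Full): Node 1 can switch to LFU (37 → 55). Not NE.
(LFU, LFU): Node 1 can switch to LRU (21 → 51). Not NE.
(LFU, ARC): Node 1 can switch to LRU (53 → 85). Not NE.
(LFU, Full): Node 2 can switch to LFU (42 → 89). Not NE.
(ARC, LFU): Node 1 can switch to LRU (32 → 51). Not NE.
(ARC, ARC): Node 1 can switch to LRU (66 → 85). Not NE.
(ARC, Full): Node 1 can switch to LFU (50 → 55). Not NE.

This game has no pure Nash equilibrium.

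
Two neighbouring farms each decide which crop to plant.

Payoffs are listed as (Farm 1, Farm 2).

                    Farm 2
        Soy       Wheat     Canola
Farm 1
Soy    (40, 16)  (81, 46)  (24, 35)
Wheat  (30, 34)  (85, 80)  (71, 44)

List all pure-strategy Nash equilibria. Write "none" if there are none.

Pure NE: (Wheat, Wheat)

(Soy, Soy): Farm 2 can switch to Wheat (16 → 46). Not NE.
(Soy, Wheat): Farm 1 can switch to Wheat (81 → 85). Not NE.
(Soy, Canola): Farm 1 can switch to Wheat (24 → 71). Not NE.
(Wheat, Soy): Farm 1 can switch to Soy (30 → 40). Not NE.
(Wheat, Wheat): Farm 1 gets 85, best alternative 81; Farm 2 gets 80, best alternative 44. No profitable deviation — NE.
(Wheat, Canola): Farm 2 can switch to Wheat (44 → 80). Not NE.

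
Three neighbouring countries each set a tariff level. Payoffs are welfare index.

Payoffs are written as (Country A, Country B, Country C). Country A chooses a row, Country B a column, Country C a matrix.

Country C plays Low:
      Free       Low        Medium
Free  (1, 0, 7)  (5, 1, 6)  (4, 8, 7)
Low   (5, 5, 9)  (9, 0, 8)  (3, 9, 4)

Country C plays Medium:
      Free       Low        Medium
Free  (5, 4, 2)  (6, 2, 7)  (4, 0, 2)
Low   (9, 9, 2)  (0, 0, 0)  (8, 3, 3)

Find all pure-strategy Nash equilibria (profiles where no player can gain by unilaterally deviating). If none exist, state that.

Pure NE: (Free, Medium, Low)

Country A against (Free, Low): payoffs 1, 5 → best response Low.
Country A against (Free, Medium): payoffs 5, 9 → best response Low.
Country A against (Low, Low): payoffs 5, 9 → best response Low.
Country A against (Low, Medium): payoffs 6, 0 → best response Free.
Country A against (Medium, Low): payoffs 4, 3 → best response Free.
Country A against (Medium, Medium): payoffs 4, 8 → best response Low.
Country B against (Free, Low): payoffs 0, 1, 8 → best response Medium.
Country B against (Free, Medium): payoffs 4, 2, 0 → best response Free.
Country B against (Low, Low): payoffs 5, 0, 9 → best response Medium.
Country B against (Low, Medium): payoffs 9, 0, 3 → best response Free.
Country C against (Free, Free): payoffs 7, 2 → best response Low.
Country C against (Free, Low): payoffs 6, 7 → best response Medium.
Country C against (Free, Medium): payoffs 7, 2 → best response Low.
Country C against (Low, Free): payoffs 9, 2 → best response Low.
Country C against (Low, Low): payoffs 8, 0 → best response Low.
Country C against (Low, Medium): payoffs 4, 3 → best response Low.
Mutual best responses: (Free, Medium, Low).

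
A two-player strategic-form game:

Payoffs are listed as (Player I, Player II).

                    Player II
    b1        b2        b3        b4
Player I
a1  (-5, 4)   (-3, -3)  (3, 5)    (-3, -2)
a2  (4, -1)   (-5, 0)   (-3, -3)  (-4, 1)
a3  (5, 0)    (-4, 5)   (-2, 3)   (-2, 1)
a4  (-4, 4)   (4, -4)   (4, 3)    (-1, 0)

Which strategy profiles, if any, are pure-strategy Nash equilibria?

(a1, b1): Player I can switch to a2 (-5 → 4). Not NE.
(a1, b2): Player I can switch to a4 (-3 → 4). Not NE.
(a1, b3): Player I can switch to a4 (3 → 4). Not NE.
(a1, b4): Player I can switch to a3 (-3 → -2). Not NE.
(a2, b1): Player I can switch to a3 (4 → 5). Not NE.
(a2, b2): Player I can switch to a1 (-5 → -3). Not NE.
(a2, b3): Player I can switch to a1 (-3 → 3). Not NE.
(a2, b4): Player I can switch to a1 (-4 → -3). Not NE.
(The remaining 8 profiles each have a profitable deviation by the same check.)

none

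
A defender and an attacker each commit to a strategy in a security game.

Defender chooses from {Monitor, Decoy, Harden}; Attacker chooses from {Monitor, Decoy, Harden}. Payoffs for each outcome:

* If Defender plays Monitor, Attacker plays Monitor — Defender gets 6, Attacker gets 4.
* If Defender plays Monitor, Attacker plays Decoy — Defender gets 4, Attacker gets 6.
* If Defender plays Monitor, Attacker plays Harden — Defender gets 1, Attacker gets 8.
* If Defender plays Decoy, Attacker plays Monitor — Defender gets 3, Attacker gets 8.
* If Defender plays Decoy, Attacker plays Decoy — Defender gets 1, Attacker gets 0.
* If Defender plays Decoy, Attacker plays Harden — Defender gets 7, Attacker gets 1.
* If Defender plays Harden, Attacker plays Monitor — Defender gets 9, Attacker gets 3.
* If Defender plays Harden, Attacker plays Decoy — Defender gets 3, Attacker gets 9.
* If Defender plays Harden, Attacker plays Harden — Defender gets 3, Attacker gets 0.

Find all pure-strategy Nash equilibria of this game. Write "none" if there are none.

This game has no pure Nash equilibrium.

Check each profile: it is a Nash equilibrium iff no player can strictly gain by switching unilaterally.
(Monitor, Monitor): Defender can switch to Harden (6 → 9). Not NE.
(Monitor, Decoy): Attacker can switch to Harden (6 → 8). Not NE.
(Monitor, Harden): Defender can switch to Decoy (1 → 7). Not NE.
(Decoy, Monitor): Defender can switch to Monitor (3 → 6). Not NE.
(Decoy, Decoy): Defender can switch to Monitor (1 → 4). Not NE.
(Decoy, Harden): Attacker can switch to Monitor (1 → 8). Not NE.
(Harden, Monitor): Attacker can switch to Decoy (3 → 9). Not NE.
(Harden, Decoy): Defender can switch to Monitor (3 → 4). Not NE.
(Harden, Harden): Defender can switch to Decoy (3 → 7). Not NE.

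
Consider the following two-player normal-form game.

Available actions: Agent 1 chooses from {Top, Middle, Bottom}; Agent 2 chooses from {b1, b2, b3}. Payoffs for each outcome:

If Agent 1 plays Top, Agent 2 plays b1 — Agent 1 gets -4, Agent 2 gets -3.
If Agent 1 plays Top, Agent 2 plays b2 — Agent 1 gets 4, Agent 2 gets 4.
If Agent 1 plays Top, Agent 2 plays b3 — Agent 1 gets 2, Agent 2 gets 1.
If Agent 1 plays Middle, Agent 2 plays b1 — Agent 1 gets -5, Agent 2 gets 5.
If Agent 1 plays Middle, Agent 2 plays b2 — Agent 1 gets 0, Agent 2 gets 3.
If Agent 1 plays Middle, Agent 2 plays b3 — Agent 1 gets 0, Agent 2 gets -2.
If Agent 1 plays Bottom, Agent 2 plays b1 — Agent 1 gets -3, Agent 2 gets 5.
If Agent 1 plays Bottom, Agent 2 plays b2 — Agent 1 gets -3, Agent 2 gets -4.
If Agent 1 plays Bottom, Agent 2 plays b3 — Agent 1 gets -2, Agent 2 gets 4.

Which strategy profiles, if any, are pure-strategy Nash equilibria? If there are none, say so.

Pure-strategy Nash equilibria: (Top, b2); (Bottom, b1)

(Top, b1): Agent 1 can switch to Bottom (-4 → -3). Not NE.
(Top, b2): Agent 1 gets 4, best alternative 0; Agent 2 gets 4, best alternative 1. No profitable deviation — NE.
(Top, b3): Agent 2 can switch to b2 (1 → 4). Not NE.
(Middle, b1): Agent 1 can switch to Top (-5 → -4). Not NE.
(Middle, b2): Agent 1 can switch to Top (0 → 4). Not NE.
(Middle, b3): Agent 1 can switch to Top (0 → 2). Not NE.
(Bottom, b1): Agent 1 gets -3, best alternative -4; Agent 2 gets 5, best alternative 4. No profitable deviation — NE.
(Bottom, b2): Agent 1 can switch to Top (-3 → 4). Not NE.
(The remaining 1 profile has a profitable deviation by the same check.)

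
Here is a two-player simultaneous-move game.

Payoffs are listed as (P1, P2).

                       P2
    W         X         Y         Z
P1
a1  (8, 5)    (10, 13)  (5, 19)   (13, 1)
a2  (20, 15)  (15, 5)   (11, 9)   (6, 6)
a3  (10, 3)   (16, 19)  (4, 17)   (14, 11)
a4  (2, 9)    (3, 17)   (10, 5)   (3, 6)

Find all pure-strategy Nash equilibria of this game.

(a2, W) and (a3, X)

Check each profile: it is a Nash equilibrium iff no player can strictly gain by switching unilaterally.
(a1, W): P1 can switch to a2 (8 → 20). Not NE.
(a1, X): P1 can switch to a2 (10 → 15). Not NE.
(a1, Y): P1 can switch to a2 (5 → 11). Not NE.
(a1, Z): P1 can switch to a3 (13 → 14). Not NE.
(a2, W): P1 gets 20, best alternative 10; P2 gets 15, best alternative 9. No profitable deviation — NE.
(a2, X): P1 can switch to a3 (15 → 16). Not NE.
(a2, Y): P2 can switch to W (9 → 15). Not NE.
(a3, X): P1 gets 16, best alternative 15; P2 gets 19, best alternative 17. No profitable deviation — NE.
(The remaining 8 profiles each have a profitable deviation by the same check.)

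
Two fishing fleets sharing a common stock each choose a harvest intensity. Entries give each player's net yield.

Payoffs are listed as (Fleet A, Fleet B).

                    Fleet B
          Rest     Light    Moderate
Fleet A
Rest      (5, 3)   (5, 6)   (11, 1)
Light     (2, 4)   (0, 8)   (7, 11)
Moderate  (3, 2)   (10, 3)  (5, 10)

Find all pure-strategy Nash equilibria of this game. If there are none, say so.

There is no pure-strategy Nash equilibrium.

Check each profile: it is a Nash equilibrium iff no player can strictly gain by switching unilaterally.
(Rest, Rest): Fleet B can switch to Light (3 → 6). Not NE.
(Rest, Light): Fleet A can switch to Moderate (5 → 10). Not NE.
(Rest, Moderate): Fleet B can switch to Rest (1 → 3). Not NE.
(Light, Rest): Fleet A can switch to Rest (2 → 5). Not NE.
(Light, Light): Fleet A can switch to Rest (0 → 5). Not NE.
(Light, Moderate): Fleet A can switch to Rest (7 → 11). Not NE.
(Moderate, Rest): Fleet A can switch to Rest (3 → 5). Not NE.
(Moderate, Light): Fleet B can switch to Moderate (3 → 10). Not NE.
(The remaining 1 profile has a profitable deviation by the same check.)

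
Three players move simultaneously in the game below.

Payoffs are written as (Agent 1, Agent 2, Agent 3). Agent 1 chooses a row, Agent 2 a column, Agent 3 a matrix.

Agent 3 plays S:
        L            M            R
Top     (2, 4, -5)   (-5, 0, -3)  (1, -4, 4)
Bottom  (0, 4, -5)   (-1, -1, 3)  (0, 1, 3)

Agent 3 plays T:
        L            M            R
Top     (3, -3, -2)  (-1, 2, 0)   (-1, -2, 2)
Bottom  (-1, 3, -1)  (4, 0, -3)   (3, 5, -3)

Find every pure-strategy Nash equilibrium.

No pure-strategy Nash equilibrium.

Agent 1 against (L, S): payoffs 2, 0 → best response Top.
Agent 1 against (L, T): payoffs 3, -1 → best response Top.
Agent 1 against (M, S): payoffs -5, -1 → best response Bottom.
Agent 1 against (M, T): payoffs -1, 4 → best response Bottom.
Agent 1 against (R, S): payoffs 1, 0 → best response Top.
Agent 1 against (R, T): payoffs -1, 3 → best response Bottom.
Agent 2 against (Top, S): payoffs 4, 0, -4 → best response L.
Agent 2 against (Top, T): payoffs -3, 2, -2 → best response M.
Agent 2 against (Bottom, S): payoffs 4, -1, 1 → best response L.
Agent 2 against (Bottom, T): payoffs 3, 0, 5 → best response R.
Agent 3 against (Top, L): payoffs -5, -2 → best response T.
Agent 3 against (Top, M): payoffs -3, 0 → best response T.
Agent 3 against (Top, R): payoffs 4, 2 → best response S.
Agent 3 against (Bottom, L): payoffs -5, -1 → best response T.
Agent 3 against (Bottom, M): payoffs 3, -3 → best response S.
Agent 3 against (Bottom, R): payoffs 3, -3 → best response S.
No profile is a mutual best response for all players.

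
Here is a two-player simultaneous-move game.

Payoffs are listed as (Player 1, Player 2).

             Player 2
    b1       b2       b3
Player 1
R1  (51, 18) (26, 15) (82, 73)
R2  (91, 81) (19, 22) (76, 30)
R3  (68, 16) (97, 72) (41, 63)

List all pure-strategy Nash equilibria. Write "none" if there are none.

Pure-strategy Nash equilibria: (R1, b3) and (R2, b1) and (R3, b2)

(R1, b1): Player 1 can switch to R2 (51 → 91). Not NE.
(R1, b2): Player 1 can switch to R3 (26 → 97). Not NE.
(R1, b3): Player 1 gets 82, best alternative 76; Player 2 gets 73, best alternative 18. No profitable deviation — NE.
(R2, b1): Player 1 gets 91, best alternative 68; Player 2 gets 81, best alternative 30. No profitable deviation — NE.
(R2, b2): Player 1 can switch to R1 (19 → 26). Not NE.
(R2, b3): Player 1 can switch to R1 (76 → 82). Not NE.
(R3, b1): Player 1 can switch to R2 (68 → 91). Not NE.
(R3, b2): Player 1 gets 97, best alternative 26; Player 2 gets 72, best alternative 63. No profitable deviation — NE.
(R3, b3): Player 1 can switch to R1 (41 → 82). Not NE.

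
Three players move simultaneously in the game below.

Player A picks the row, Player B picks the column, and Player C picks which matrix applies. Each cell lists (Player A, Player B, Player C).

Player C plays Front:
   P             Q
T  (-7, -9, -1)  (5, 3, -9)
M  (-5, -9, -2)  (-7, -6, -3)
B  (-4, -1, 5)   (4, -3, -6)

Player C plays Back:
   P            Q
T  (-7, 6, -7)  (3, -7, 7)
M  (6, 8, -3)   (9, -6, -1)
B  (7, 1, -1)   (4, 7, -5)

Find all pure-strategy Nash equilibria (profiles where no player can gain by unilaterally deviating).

The unique pure-strategy Nash equilibrium is (B, P, Front).

Mark each player's best response to every combination of opponents' strategies; a profile where every player is best-responding is a pure Nash equilibrium.
Player A against (P, Front): payoffs -7, -5, -4 → best response B.
Player A against (P, Back): payoffs -7, 6, 7 → best response B.
Player A against (Q, Front): payoffs 5, -7, 4 → best response T.
Player A against (Q, Back): payoffs 3, 9, 4 → best response M.
Player B against (T, Front): payoffs -9, 3 → best response Q.
Player B against (T, Back): payoffs 6, -7 → best response P.
Player B against (M, Front): payoffs -9, -6 → best response Q.
Player B against (M, Back): payoffs 8, -6 → best response P.
Player B against (B, Front): payoffs -1, -3 → best response P.
Player B against (B, Back): payoffs 1, 7 → best response Q.
Player C against (T, P): payoffs -1, -7 → best response Front.
Player C against (T, Q): payoffs -9, 7 → best response Back.
Player C against (M, P): payoffs -2, -3 → best response Front.
Player C against (M, Q): payoffs -3, -1 → best response Back.
Player C against (B, P): payoffs 5, -1 → best response Front.
Player C against (B, Q): payoffs -6, -5 → best response Back.
Mutual best responses: (B, P, Front).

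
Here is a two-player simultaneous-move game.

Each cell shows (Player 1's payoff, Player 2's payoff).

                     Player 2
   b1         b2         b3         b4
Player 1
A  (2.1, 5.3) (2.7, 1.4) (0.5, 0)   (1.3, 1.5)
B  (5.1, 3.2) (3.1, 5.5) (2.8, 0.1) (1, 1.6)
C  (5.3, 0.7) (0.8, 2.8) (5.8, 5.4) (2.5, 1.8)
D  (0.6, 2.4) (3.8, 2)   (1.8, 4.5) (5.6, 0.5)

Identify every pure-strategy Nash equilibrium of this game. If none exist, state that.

For each strategy profile, look for a profitable unilateral deviation.
(A, b1): Player 1 can switch to B (2.1 → 5.1). Not NE.
(A, b2): Player 1 can switch to B (2.7 → 3.1). Not NE.
(A, b3): Player 1 can switch to B (0.5 → 2.8). Not NE.
(A, b4): Player 1 can switch to C (1.3 → 2.5). Not NE.
(B, b1): Player 1 can switch to C (5.1 → 5.3). Not NE.
(B, b2): Player 1 can switch to D (3.1 → 3.8). Not NE.
(C, b3): Player 1 gets 5.8, best alternative 2.8; Player 2 gets 5.4, best alternative 2.8. No profitable deviation — NE.
(The remaining 9 profiles each have a profitable deviation by the same check.)

(C, b3)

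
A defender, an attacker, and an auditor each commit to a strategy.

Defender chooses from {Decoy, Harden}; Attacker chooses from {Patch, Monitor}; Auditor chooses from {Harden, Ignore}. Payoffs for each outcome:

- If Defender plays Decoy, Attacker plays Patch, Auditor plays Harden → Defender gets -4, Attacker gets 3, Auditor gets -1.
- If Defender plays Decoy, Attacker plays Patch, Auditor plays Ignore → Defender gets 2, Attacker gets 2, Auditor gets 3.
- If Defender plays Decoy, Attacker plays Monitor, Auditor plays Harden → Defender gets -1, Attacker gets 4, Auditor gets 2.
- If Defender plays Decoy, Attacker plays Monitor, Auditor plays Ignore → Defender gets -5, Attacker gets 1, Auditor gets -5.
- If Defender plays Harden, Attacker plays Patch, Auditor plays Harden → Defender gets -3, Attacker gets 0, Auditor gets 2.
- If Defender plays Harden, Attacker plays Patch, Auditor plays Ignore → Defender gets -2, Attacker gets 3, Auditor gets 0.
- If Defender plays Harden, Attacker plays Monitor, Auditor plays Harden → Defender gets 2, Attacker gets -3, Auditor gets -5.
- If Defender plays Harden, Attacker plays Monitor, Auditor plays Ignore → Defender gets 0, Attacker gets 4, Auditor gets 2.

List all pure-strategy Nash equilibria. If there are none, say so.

Defender against (Patch, Harden): payoffs -4, -3 → best response Harden.
Defender against (Patch, Ignore): payoffs 2, -2 → best response Decoy.
Defender against (Monitor, Harden): payoffs -1, 2 → best response Harden.
Defender against (Monitor, Ignore): payoffs -5, 0 → best response Harden.
Attacker against (Decoy, Harden): payoffs 3, 4 → best response Monitor.
Attacker against (Decoy, Ignore): payoffs 2, 1 → best response Patch.
Attacker against (Harden, Harden): payoffs 0, -3 → best response Patch.
Attacker against (Harden, Ignore): payoffs 3, 4 → best response Monitor.
Auditor against (Decoy, Patch): payoffs -1, 3 → best response Ignore.
Auditor against (Decoy, Monitor): payoffs 2, -5 → best response Harden.
Auditor against (Harden, Patch): payoffs 2, 0 → best response Harden.
Auditor against (Harden, Monitor): payoffs -5, 2 → best response Ignore.
Mutual best responses: (Decoy, Patch, Ignore); (Harden, Patch, Harden); (Harden, Monitor, Ignore).

Pure-strategy Nash equilibria: (Decoy, Patch, Ignore); (Harden, Patch, Harden); (Harden, Monitor, Ignore)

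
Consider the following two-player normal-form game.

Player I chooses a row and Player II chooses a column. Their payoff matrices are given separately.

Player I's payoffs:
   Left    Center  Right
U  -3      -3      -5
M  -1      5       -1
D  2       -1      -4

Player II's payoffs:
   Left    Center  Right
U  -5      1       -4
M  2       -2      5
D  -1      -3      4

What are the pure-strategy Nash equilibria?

For each strategy profile, look for a profitable unilateral deviation.
(U, Left): Player I can switch to M (-3 → -1). Not NE.
(U, Center): Player I can switch to M (-3 → 5). Not NE.
(U, Right): Player I can switch to M (-5 → -1). Not NE.
(M, Left): Player I can switch to D (-1 → 2). Not NE.
(M, Center): Player II can switch to Left (-2 → 2). Not NE.
(M, Right): Player I gets -1, best alternative -4; Player II gets 5, best alternative 2. No profitable deviation — NE.
(D, Left): Player II can switch to Right (-1 → 4). Not NE.
(D, Center): Player I can switch to M (-1 → 5). Not NE.
(D, Right): Player I can switch to M (-4 → -1). Not NE.

(M, Right)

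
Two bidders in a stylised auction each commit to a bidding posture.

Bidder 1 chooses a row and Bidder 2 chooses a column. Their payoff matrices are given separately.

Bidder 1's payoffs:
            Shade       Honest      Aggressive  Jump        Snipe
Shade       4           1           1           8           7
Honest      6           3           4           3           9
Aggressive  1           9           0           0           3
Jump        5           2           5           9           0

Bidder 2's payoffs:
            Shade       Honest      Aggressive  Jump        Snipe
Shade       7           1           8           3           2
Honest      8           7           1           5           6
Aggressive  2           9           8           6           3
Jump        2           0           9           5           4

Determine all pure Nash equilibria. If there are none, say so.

(Honest, Shade) and (Aggressive, Honest) and (Jump, Aggressive)

Bidder 1 against Shade: payoffs 4, 6, 1, 5 → best response Honest.
Bidder 1 against Honest: payoffs 1, 3, 9, 2 → best response Aggressive.
Bidder 1 against Aggressive: payoffs 1, 4, 0, 5 → best response Jump.
Bidder 1 against Jump: payoffs 8, 3, 0, 9 → best response Jump.
Bidder 1 against Snipe: payoffs 7, 9, 3, 0 → best response Honest.
Bidder 2 against Shade: payoffs 7, 1, 8, 3, 2 → best response Aggressive.
Bidder 2 against Honest: payoffs 8, 7, 1, 5, 6 → best response Shade.
Bidder 2 against Aggressive: payoffs 2, 9, 8, 6, 3 → best response Honest.
Bidder 2 against Jump: payoffs 2, 0, 9, 5, 4 → best response Aggressive.
Mutual best responses: (Honest, Shade); (Aggressive, Honest); (Jump, Aggressive).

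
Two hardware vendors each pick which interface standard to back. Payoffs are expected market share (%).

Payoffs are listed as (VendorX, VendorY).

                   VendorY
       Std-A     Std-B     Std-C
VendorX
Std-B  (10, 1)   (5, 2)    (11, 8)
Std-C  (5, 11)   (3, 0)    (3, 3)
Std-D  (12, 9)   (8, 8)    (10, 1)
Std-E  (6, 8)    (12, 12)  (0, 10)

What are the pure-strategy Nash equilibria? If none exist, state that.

The pure Nash equilibria are (Std-B, Std-C), (Std-D, Std-A), (Std-E, Std-B).

(Std-B, Std-A): VendorX can switch to Std-D (10 → 12). Not NE.
(Std-B, Std-B): VendorX can switch to Std-D (5 → 8). Not NE.
(Std-B, Std-C): VendorX gets 11, best alternative 10; VendorY gets 8, best alternative 2. No profitable deviation — NE.
(Std-C, Std-A): VendorX can switch to Std-B (5 → 10). Not NE.
(Std-C, Std-B): VendorX can switch to Std-B (3 → 5). Not NE.
(Std-C, Std-C): VendorX can switch to Std-B (3 → 11). Not NE.
(Std-D, Std-A): VendorX gets 12, best alternative 10; VendorY gets 9, best alternative 8. No profitable deviation — NE.
(Std-D, Std-B): VendorX can switch to Std-E (8 → 12). Not NE.
(Std-D, Std-C): VendorX can switch to Std-B (10 → 11). Not NE.
(Std-E, Std-A): VendorX can switch to Std-B (6 → 10). Not NE.
(Std-E, Std-B): VendorX gets 12, best alternative 8; VendorY gets 12, best alternative 10. No profitable deviation — NE.
(The remaining 1 profile has a profitable deviation by the same check.)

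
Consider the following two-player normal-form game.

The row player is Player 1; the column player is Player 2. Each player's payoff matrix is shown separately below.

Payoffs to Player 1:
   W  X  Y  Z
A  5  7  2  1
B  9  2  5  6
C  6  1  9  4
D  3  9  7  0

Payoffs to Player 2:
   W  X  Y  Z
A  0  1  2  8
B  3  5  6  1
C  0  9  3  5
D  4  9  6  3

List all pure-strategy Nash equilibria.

Check each profile: it is a Nash equilibrium iff no player can strictly gain by switching unilaterally.
(A, W): Player 1 can switch to B (5 → 9). Not NE.
(A, X): Player 1 can switch to D (7 → 9). Not NE.
(A, Y): Player 1 can switch to B (2 → 5). Not NE.
(A, Z): Player 1 can switch to B (1 → 6). Not NE.
(B, W): Player 2 can switch to X (3 → 5). Not NE.
(B, X): Player 1 can switch to A (2 → 7). Not NE.
(B, Y): Player 1 can switch to C (5 → 9). Not NE.
(B, Z): Player 2 can switch to W (1 → 3). Not NE.
(D, X): Player 1 gets 9, best alternative 7; Player 2 gets 9, best alternative 6. No profitable deviation — NE.
(The remaining 7 profiles each have a profitable deviation by the same check.)

Pure NE: (D, X)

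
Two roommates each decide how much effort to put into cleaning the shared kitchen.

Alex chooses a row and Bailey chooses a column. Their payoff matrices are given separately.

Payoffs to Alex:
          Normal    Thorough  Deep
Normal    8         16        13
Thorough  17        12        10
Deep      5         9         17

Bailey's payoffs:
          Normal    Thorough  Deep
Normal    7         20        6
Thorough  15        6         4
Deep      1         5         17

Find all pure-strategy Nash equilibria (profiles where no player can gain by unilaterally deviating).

(Normal, Normal): Alex can switch to Thorough (8 → 17). Not NE.
(Normal, Thorough): Alex gets 16, best alternative 12; Bailey gets 20, best alternative 7. No profitable deviation — NE.
(Normal, Deep): Alex can switch to Deep (13 → 17). Not NE.
(Thorough, Normal): Alex gets 17, best alternative 8; Bailey gets 15, best alternative 6. No profitable deviation — NE.
(Thorough, Thorough): Alex can switch to Normal (12 → 16). Not NE.
(Thorough, Deep): Alex can switch to Normal (10 → 13). Not NE.
(Deep, Normal): Alex can switch to Normal (5 → 8). Not NE.
(Deep, Thorough): Alex can switch to Normal (9 → 16). Not NE.
(Deep, Deep): Alex gets 17, best alternative 13; Bailey gets 17, best alternative 5. No profitable deviation — NE.

(Normal, Thorough); (Thorough, Normal); (Deep, Deep)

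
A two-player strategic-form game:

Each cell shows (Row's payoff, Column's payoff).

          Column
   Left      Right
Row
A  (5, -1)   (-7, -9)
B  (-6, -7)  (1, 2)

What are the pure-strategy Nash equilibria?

(A, Left): Row gets 5, best alternative -6; Column gets -1, best alternative -9. No profitable deviation — NE.
(A, Right): Row can switch to B (-7 → 1). Not NE.
(B, Left): Row can switch to A (-6 → 5). Not NE.
(B, Right): Row gets 1, best alternative -7; Column gets 2, best alternative -7. No profitable deviation — NE.

Pure-strategy Nash equilibria: (A, Left) and (B, Right)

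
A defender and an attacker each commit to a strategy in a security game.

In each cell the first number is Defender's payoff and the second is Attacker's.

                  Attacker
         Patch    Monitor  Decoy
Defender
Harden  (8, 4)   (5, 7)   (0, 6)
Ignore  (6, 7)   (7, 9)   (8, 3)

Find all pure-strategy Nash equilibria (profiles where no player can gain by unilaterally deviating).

For each strategy profile, look for a profitable unilateral deviation.
(Harden, Patch): Attacker can switch to Monitor (4 → 7). Not NE.
(Harden, Monitor): Defender can switch to Ignore (5 → 7). Not NE.
(Harden, Decoy): Defender can switch to Ignore (0 → 8). Not NE.
(Ignore, Patch): Defender can switch to Harden (6 → 8). Not NE.
(Ignore, Monitor): Defender gets 7, best alternative 5; Attacker gets 9, best alternative 7. No profitable deviation — NE.
(Ignore, Decoy): Attacker can switch to Patch (3 → 7). Not NE.

The unique pure-strategy Nash equilibrium is (Ignore, Monitor).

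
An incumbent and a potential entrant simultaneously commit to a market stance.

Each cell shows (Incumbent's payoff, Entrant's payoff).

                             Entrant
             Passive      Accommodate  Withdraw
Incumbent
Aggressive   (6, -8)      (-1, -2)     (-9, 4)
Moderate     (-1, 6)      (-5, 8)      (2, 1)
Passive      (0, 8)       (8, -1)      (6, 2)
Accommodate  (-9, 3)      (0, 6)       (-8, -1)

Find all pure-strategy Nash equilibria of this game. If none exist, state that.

Incumbent against Passive: payoffs 6, -1, 0, -9 → best response Aggressive.
Incumbent against Accommodate: payoffs -1, -5, 8, 0 → best response Passive.
Incumbent against Withdraw: payoffs -9, 2, 6, -8 → best response Passive.
Entrant against Aggressive: payoffs -8, -2, 4 → best response Withdraw.
Entrant against Moderate: payoffs 6, 8, 1 → best response Accommodate.
Entrant against Passive: payoffs 8, -1, 2 → best response Passive.
Entrant against Accommodate: payoffs 3, 6, -1 → best response Accommodate.
No profile is a mutual best response for all players.

none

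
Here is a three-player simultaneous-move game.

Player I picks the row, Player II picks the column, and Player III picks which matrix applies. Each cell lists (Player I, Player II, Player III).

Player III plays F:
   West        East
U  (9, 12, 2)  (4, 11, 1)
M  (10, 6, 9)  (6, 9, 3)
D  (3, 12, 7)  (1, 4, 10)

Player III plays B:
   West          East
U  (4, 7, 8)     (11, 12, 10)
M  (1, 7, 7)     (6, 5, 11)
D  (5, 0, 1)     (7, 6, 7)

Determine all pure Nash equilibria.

Pure NE: (U, East, B)

(U, West, F): Player I can switch to M (9 → 10). Not NE.
(U, West, B): Player I can switch to D (4 → 5). Not NE.
(U, East, F): Player I can switch to M (4 → 6). Not NE.
(U, East, B): Player I gets 11, best alternative 7; Player II gets 12, best alternative 7; Player III gets 10, best alternative 1. No profitable deviation — NE.
(M, West, F): Player II can switch to East (6 → 9). Not NE.
(M, West, B): Player I can switch to U (1 → 4). Not NE.
(M, East, F): Player III can switch to B (3 → 11). Not NE.
(M, East, B): Player I can switch to U (6 → 11). Not NE.
(D, West, F): Player I can switch to U (3 → 9). Not NE.
(D, West, B): Player II can switch to East (0 → 6). Not NE.
(D, East, F): Player I can switch to U (1 → 4). Not NE.
(The remaining 1 profile has a profitable deviation by the same check.)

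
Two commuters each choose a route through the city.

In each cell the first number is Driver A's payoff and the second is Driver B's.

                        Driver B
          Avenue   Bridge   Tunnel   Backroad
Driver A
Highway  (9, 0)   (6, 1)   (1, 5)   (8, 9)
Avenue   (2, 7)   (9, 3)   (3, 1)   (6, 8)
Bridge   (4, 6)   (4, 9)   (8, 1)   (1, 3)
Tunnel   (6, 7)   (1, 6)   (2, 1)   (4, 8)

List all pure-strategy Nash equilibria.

(Highway, Backroad)

Check each profile: it is a Nash equilibrium iff no player can strictly gain by switching unilaterally.
(Highway, Avenue): Driver B can switch to Bridge (0 → 1). Not NE.
(Highway, Bridge): Driver A can switch to Avenue (6 → 9). Not NE.
(Highway, Tunnel): Driver A can switch to Avenue (1 → 3). Not NE.
(Highway, Backroad): Driver A gets 8, best alternative 6; Driver B gets 9, best alternative 5. No profitable deviation — NE.
(Avenue, Avenue): Driver A can switch to Highway (2 → 9). Not NE.
(Avenue, Bridge): Driver B can switch to Avenue (3 → 7). Not NE.
(Avenue, Tunnel): Driver A can switch to Bridge (3 → 8). Not NE.
(Avenue, Backroad): Driver A can switch to Highway (6 → 8). Not NE.
(Bridge, Avenue): Driver A can switch to Highway (4 → 9). Not NE.
(Bridge, Bridge): Driver A can switch to Highway (4 → 6). Not NE.
(Bridge, Tunnel): Driver B can switch to Avenue (1 → 6). Not NE.
(Bridge, Backroad): Driver A can switch to Highway (1 → 8). Not NE.
(Tunnel, Avenue): Driver A can switch to Highway (6 → 9). Not NE.
(The remaining 3 profiles each have a profitable deviation by the same check.)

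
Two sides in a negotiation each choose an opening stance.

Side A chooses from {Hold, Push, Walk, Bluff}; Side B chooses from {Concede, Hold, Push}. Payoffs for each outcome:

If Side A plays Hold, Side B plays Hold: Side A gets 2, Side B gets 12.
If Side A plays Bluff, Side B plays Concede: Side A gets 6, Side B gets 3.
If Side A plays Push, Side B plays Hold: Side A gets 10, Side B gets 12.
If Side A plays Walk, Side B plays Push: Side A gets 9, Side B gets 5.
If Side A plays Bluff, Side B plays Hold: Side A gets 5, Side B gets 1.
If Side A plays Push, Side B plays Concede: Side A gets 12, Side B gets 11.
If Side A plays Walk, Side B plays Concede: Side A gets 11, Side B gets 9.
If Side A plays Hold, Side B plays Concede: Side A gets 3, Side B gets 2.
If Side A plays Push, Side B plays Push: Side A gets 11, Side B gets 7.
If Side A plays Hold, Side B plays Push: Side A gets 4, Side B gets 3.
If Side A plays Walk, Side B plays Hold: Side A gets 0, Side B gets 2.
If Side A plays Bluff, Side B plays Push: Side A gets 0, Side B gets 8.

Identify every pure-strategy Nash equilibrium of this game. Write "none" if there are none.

Side A against Concede: payoffs 3, 12, 11, 6 → best response Push.
Side A against Hold: payoffs 2, 10, 0, 5 → best response Push.
Side A against Push: payoffs 4, 11, 9, 0 → best response Push.
Side B against Hold: payoffs 2, 12, 3 → best response Hold.
Side B against Push: payoffs 11, 12, 7 → best response Hold.
Side B against Walk: payoffs 9, 2, 5 → best response Concede.
Side B against Bluff: payoffs 3, 1, 8 → best response Push.
Mutual best responses: (Push, Hold).

The unique pure-strategy Nash equilibrium is (Push, Hold).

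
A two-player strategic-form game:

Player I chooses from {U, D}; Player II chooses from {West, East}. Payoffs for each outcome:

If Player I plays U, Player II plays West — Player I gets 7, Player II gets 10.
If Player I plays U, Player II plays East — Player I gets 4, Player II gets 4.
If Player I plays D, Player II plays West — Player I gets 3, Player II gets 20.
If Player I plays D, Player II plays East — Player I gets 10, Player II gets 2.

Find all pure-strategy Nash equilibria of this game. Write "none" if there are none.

Player I against West: payoffs 7, 3 → best response U.
Player I against East: payoffs 4, 10 → best response D.
Player II against U: payoffs 10, 4 → best response West.
Player II against D: payoffs 20, 2 → best response West.
Mutual best responses: (U, West).

Pure NE: (U, West)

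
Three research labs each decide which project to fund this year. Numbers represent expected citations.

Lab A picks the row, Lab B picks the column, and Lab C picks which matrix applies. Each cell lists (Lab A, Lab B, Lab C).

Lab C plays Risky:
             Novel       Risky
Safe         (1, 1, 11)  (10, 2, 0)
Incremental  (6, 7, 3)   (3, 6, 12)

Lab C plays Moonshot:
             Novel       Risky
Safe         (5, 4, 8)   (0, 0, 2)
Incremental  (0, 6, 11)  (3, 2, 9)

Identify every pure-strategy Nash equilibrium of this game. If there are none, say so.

No pure-strategy Nash equilibrium.

For each strategy profile, look for a profitable unilateral deviation.
(Safe, Novel, Risky): Lab A can switch to Incremental (1 → 6). Not NE.
(Safe, Novel, Moonshot): Lab C can switch to Risky (8 → 11). Not NE.
(Safe, Risky, Risky): Lab C can switch to Moonshot (0 → 2). Not NE.
(Safe, Risky, Moonshot): Lab A can switch to Incremental (0 → 3). Not NE.
(Incremental, Novel, Risky): Lab C can switch to Moonshot (3 → 11). Not NE.
(Incremental, Novel, Moonshot): Lab A can switch to Safe (0 → 5). Not NE.
(Incremental, Risky, Risky): Lab A can switch to Safe (3 → 10). Not NE.
(Incremental, Risky, Moonshot): Lab B can switch to Novel (2 → 6). Not NE.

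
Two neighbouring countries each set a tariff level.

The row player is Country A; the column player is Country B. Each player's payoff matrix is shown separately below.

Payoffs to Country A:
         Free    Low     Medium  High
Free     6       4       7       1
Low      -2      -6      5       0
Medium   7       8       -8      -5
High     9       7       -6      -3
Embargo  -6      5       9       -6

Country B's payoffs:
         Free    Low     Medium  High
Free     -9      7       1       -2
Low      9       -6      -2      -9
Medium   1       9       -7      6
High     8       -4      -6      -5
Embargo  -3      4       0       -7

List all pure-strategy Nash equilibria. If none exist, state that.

The pure Nash equilibria are (Medium, Low); (High, Free).

(Free, Free): Country A can switch to Medium (6 → 7). Not NE.
(Free, Low): Country A can switch to Medium (4 → 8). Not NE.
(Free, Medium): Country A can switch to Embargo (7 → 9). Not NE.
(Free, High): Country B can switch to Low (-2 → 7). Not NE.
(Low, Free): Country A can switch to Free (-2 → 6). Not NE.
(Low, Low): Country A can switch to Free (-6 → 4). Not NE.
(Low, Medium): Country A can switch to Free (5 → 7). Not NE.
(Low, High): Country A can switch to Free (0 → 1). Not NE.
(Medium, Free): Country A can switch to High (7 → 9). Not NE.
(Medium, Low): Country A gets 8, best alternative 7; Country B gets 9, best alternative 6. No profitable deviation — NE.
(Medium, Medium): Country A can switch to Free (-8 → 7). Not NE.
(Medium, High): Country A can switch to Free (-5 → 1). Not NE.
(High, Free): Country A gets 9, best alternative 7; Country B gets 8, best alternative -4. No profitable deviation — NE.
(High, Low): Country A can switch to Medium (7 → 8). Not NE.
(The remaining 6 profiles each have a profitable deviation by the same check.)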